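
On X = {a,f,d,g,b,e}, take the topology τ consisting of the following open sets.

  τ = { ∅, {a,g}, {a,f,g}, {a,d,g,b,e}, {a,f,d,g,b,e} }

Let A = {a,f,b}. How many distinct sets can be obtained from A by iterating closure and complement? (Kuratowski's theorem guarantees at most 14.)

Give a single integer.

4

closure: X∖int(X∖A) = X∖∅ = {a,f,d,g,b,e}
Let k=closure and c=complement:
  1. A     = {a,f,b}
  2. kA    = {a,f,d,g,b,e}
  3. cA    = {d,g,e}
  4. ckA   = ∅
— saturated at 4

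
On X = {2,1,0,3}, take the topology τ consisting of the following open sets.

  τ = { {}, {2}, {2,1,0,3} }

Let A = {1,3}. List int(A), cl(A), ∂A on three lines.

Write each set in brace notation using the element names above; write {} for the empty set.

interior: largest open inside A is {} (from {})
cl via duality: int({2,0}) = {2}, so X∖{2} = {1,0,3}
cl∖int = {1,0,3}

int(A) = {}
cl(A)  = {1,0,3}
∂A     = {1,0,3}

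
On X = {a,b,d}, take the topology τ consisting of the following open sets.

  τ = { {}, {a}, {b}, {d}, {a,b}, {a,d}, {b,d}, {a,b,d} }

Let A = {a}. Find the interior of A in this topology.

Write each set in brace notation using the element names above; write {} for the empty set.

open subsets of A: {}, {a}; so int(A) = {a}

{a}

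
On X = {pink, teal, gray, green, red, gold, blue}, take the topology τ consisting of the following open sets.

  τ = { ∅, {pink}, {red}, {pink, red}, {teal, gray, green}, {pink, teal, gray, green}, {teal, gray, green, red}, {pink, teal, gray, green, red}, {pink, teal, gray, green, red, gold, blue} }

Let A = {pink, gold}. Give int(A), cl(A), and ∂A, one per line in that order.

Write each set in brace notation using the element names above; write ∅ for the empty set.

int(A) = {pink}
cl(A)  = {pink, gold, blue}
∂A     = {gold, blue}

opens ⊆ A: ∅, {pink}; union → int = {pink}
complement {teal, gray, green, red, blue}; its interior {teal, gray, green, red}; cl(A) = X∖{teal, gray, green, red} = {pink, gold, blue}
boundary = {pink, gold, blue} ∖ {pink} = {gold, blue}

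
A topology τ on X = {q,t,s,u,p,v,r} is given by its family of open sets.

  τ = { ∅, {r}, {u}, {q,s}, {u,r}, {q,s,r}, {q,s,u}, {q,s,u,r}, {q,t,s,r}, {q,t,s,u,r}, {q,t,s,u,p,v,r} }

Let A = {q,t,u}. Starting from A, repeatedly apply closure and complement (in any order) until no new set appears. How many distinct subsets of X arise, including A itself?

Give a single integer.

cl via duality: int({s,p,v,r}) = {r}, so X∖{r} = {q,t,s,u,p,v}
Write k for closure, c for complement:
  1. A     = {q,t,u}
  2. kA    = {q,t,s,u,p,v}
  3. cA    = {s,p,v,r}
  4. ckA   = {r}
  5. kcA   = {q,t,s,p,v,r}
  6. kckA  = {t,p,v,r}
  7. ckcA  = {u}
  8. ckckA = {q,s,u}
  9. kckcA = {u,p,v}
  10. ckckcA = {q,t,s,r}
applying k or c yields no new set

10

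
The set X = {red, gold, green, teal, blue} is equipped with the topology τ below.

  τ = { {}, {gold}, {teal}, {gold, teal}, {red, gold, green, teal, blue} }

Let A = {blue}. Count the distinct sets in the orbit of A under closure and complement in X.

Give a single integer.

X∖A={red, gold, green, teal}, int(X∖A)={gold, teal}, hence cl(A)={red, green, blue}
Orbit (k=closure, c=complement):
  1. A     = {blue}
  2. kA    = {red, green, blue}
  3. cA    = {red, gold, green, teal}
  4. ckA   = {gold, teal}
  5. kcA   = {red, gold, green, teal, blue}
  6. ckcA  = {}
(closed under both — stop)

6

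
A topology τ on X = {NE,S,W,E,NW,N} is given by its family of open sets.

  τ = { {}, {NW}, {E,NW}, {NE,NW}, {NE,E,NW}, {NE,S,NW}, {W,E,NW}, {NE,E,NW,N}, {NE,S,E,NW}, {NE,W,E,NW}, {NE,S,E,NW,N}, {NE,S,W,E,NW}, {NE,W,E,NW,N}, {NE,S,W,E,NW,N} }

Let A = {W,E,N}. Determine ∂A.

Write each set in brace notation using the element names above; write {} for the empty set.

{W,E,N}

opens ⊆ A: {}; union → int = {}
complement {NE,S,NW}; its interior {NE,S,NW}; cl(A) = X∖{NE,S,NW} = {W,E,N}
boundary = {W,E,N} ∖ {} = {W,E,N}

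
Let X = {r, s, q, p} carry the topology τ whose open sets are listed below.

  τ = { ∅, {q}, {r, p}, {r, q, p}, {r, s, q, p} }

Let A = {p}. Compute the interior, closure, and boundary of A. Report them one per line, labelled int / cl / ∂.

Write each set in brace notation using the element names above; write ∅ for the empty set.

int(A) = ∅
cl(A)  = {r, s, p}
∂A     = {r, s, p}

opens ⊆ A: ∅; union → int = ∅
complement {r, s, q}; its interior {q}; cl(A) = X∖{q} = {r, s, p}
boundary = {r, s, p} ∖ ∅ = {r, s, p}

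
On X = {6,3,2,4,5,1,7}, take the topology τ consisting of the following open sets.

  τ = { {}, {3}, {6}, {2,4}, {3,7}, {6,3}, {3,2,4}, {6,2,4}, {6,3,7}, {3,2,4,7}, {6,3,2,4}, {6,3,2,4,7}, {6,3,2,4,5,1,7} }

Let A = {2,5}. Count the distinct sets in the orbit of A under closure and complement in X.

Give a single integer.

X∖A={6,3,4,1,7}, int(X∖A)={6,3,7}, hence cl(A)={2,4,5,1}
Orbit (k=closure, c=complement):
  1. A     = {2,5}
  2. kA    = {2,4,5,1}
  3. cA    = {6,3,4,1,7}
  4. ckA   = {6,3,7}
  5. kcA   = {6,3,2,4,5,1,7}
  6. kckA  = {6,3,5,1,7}
  7. ckcA  = {}
  8. ckckA = {2,4}
(closed under both — stop)

8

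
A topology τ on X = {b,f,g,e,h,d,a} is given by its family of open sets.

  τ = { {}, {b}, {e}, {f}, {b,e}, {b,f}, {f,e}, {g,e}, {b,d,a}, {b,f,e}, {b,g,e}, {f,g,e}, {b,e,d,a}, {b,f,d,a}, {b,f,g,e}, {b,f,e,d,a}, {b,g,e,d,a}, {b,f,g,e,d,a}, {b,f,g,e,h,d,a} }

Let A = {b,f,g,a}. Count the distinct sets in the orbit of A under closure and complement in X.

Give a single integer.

cl via duality: int({e,h,d}) = {e}, so X∖{e} = {b,f,g,h,d,a}
Write k for closure, c for complement:
  1. A     = {b,f,g,a}
  2. kA    = {b,f,g,h,d,a}
  3. cA    = {e,h,d}
  4. ckA   = {e}
  5. kcA   = {g,e,h,d,a}
  6. kckA  = {g,e,h}
  7. ckcA  = {b,f}
  8. ckckA = {b,f,d,a}
  9. kckcA = {b,f,h,d,a}
  10. ckckcA = {g,e}
applying k or c yields no new set

10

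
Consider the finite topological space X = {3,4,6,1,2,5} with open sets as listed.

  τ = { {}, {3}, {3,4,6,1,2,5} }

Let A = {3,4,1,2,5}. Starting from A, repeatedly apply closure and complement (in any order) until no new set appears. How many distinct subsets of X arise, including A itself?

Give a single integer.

complement {6}; its interior {}; cl(A) = X∖{} = {3,4,6,1,2,5}
With k = closure, c = complement:
  1. A     = {3,4,1,2,5}
  2. kA    = {3,4,6,1,2,5}
  3. cA    = {6}
  4. ckA   = {}
  5. kcA   = {4,6,1,2,5}
  6. ckcA  = {3}
k, c of each give nothing new

6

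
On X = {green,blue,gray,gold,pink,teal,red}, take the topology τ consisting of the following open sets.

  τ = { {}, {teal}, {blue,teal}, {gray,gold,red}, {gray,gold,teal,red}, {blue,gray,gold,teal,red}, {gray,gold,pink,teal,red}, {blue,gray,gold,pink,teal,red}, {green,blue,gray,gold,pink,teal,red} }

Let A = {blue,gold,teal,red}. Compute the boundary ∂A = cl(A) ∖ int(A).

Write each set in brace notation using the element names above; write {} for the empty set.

{green,gray,gold,pink,red}

open subsets of A: {}, {teal}, {blue,teal}; so int(A) = {blue,teal}
closure: X∖int(X∖A) = X∖{} = {green,blue,gray,gold,pink,teal,red}
∂A = {green,blue,gray,gold,pink,teal,red} minus {blue,teal} = {green,gray,gold,pink,red}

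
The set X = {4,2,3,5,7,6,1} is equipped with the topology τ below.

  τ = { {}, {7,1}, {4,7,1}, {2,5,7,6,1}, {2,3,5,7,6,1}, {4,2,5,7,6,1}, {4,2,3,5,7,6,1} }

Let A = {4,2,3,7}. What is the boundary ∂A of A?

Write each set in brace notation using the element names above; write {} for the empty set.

{4,2,3,5,7,6,1}

U open, U⊆A: {}. int(A) = ⋃ = {}
X∖A={5,6,1}, int(X∖A)={}, hence cl(A)={4,2,3,5,7,6,1}
∂A: remove int from cl → {4,2,3,5,7,6,1}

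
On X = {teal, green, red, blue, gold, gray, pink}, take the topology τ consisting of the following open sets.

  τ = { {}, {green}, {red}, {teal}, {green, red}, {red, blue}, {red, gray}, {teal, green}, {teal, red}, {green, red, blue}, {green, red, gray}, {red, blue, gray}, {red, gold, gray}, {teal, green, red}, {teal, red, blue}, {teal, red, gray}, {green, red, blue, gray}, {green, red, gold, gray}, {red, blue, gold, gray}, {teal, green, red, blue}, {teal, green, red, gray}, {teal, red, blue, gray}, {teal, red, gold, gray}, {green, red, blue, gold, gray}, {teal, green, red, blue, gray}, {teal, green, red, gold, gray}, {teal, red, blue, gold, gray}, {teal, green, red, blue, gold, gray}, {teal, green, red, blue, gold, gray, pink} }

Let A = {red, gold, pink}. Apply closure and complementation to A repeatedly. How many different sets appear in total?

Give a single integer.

X∖A={teal, green, blue, gray}, int(X∖A)={teal, green}, hence cl(A)={red, blue, gold, gray, pink}
Orbit (k=closure, c=complement):
  1. A     = {red, gold, pink}
  2. kA    = {red, blue, gold, gray, pink}
  3. cA    = {teal, green, blue, gray}
  4. ckA   = {teal, green}
  5. kcA   = {teal, green, blue, gold, gray, pink}
  6. kckA  = {teal, green, pink}
  7. ckcA  = {red}
  8. ckckA = {red, blue, gold, gray}
(closed under both — stop)

8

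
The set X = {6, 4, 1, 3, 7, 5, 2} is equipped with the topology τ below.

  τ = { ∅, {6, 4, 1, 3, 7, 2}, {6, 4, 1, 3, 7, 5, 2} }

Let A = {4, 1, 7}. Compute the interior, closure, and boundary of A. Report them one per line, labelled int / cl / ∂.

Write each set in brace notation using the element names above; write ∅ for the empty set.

int(A) = ∅
cl(A)  = {6, 4, 1, 3, 7, 5, 2}
∂A     = {6, 4, 1, 3, 7, 5, 2}

open subsets of A: ∅; so int(A) = ∅
closure: X∖int(X∖A) = X∖∅ = {6, 4, 1, 3, 7, 5, 2}
∂A = {6, 4, 1, 3, 7, 5, 2} minus ∅ = {6, 4, 1, 3, 7, 5, 2}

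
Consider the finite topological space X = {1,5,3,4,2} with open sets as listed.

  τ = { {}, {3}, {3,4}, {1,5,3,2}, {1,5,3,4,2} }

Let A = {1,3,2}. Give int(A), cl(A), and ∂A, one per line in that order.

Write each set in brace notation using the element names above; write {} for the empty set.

interior: largest open inside A is {3} (from {}, {3})
cl via duality: int({5,4}) = {}, so X∖{} = {1,5,3,4,2}
cl∖int = {1,5,4,2}

int(A) = {3}
cl(A)  = {1,5,3,4,2}
∂A     = {1,5,4,2}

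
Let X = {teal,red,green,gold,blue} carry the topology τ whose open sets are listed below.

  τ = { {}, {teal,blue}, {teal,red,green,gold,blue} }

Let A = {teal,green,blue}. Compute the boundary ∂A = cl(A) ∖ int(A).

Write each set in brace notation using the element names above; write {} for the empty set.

U open, U⊆A: {}, {teal,blue}. int(A) = ⋃ = {teal,blue}
X∖A={red,gold}, int(X∖A)={}, hence cl(A)={teal,red,green,gold,blue}
∂A: remove int from cl → {red,green,gold}

{red,green,gold}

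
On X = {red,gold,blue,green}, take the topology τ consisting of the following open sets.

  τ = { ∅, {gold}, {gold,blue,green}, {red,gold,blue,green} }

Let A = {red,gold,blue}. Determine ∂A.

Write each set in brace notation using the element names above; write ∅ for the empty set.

{red,blue,green}

U open, U⊆A: ∅, {gold}. int(A) = ⋃ = {gold}
X∖A={green}, int(X∖A)=∅, hence cl(A)={red,gold,blue,green}
∂A: remove int from cl → {red,blue,green}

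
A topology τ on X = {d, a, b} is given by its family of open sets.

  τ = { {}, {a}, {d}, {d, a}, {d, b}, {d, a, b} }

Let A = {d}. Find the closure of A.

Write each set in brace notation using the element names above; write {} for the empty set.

complement {a, b}; its interior {a}; cl(A) = X∖{a} = {d, b}

{d, b}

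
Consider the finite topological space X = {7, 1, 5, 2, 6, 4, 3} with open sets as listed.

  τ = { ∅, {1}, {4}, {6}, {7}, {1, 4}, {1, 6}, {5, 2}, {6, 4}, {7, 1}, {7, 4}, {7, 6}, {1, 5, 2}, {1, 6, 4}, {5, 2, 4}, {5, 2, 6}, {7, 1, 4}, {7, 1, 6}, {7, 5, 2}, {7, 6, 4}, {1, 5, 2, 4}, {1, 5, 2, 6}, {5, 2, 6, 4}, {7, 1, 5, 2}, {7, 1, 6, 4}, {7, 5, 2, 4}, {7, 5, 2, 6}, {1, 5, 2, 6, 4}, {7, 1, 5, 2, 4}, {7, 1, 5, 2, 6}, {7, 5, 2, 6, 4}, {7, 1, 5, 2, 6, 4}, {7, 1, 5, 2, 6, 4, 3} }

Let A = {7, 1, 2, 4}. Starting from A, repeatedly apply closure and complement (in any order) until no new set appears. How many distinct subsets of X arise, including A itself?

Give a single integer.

10

X∖A={5, 6, 3}, int(X∖A)={6}, hence cl(A)={7, 1, 5, 2, 4, 3}
Orbit (k=closure, c=complement):
  1. A     = {7, 1, 2, 4}
  2. kA    = {7, 1, 5, 2, 4, 3}
  3. cA    = {5, 6, 3}
  4. ckA   = {6}
  5. kcA   = {5, 2, 6, 3}
  6. kckA  = {6, 3}
  7. ckcA  = {7, 1, 4}
  8. ckckA = {7, 1, 5, 2, 4}
  9. kckcA = {7, 1, 4, 3}
  10. ckckcA = {5, 2, 6}
(closed under both — stop)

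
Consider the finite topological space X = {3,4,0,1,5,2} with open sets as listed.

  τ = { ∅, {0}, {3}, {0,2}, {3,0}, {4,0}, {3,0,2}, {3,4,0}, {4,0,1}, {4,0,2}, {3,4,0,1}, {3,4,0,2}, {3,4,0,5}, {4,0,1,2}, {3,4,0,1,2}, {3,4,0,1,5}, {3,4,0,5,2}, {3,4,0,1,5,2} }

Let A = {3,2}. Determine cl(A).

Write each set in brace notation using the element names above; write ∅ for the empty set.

{3,5,2}

cl via duality: int({4,0,1,5}) = {4,0,1}, so X∖{4,0,1} = {3,5,2}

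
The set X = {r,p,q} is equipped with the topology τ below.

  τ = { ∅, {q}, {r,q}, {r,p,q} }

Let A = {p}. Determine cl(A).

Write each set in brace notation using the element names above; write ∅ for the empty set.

{p}

X∖A={r,q}, int(X∖A)={r,q}, hence cl(A)={p}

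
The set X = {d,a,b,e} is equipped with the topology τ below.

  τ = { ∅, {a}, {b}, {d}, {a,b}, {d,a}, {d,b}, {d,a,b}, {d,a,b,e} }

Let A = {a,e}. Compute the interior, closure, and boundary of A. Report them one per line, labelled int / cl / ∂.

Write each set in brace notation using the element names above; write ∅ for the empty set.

int(A) = {a}
cl(A)  = {a,e}
∂A     = {e}

opens ⊆ A: ∅, {a}; union → int = {a}
complement {d,b}; its interior {d,b}; cl(A) = X∖{d,b} = {a,e}
boundary = {a,e} ∖ {a} = {e}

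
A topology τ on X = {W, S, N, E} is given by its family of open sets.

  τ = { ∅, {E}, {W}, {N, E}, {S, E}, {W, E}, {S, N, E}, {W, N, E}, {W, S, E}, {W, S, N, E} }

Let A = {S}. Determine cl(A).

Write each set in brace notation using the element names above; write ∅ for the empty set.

closure: X∖int(X∖A) = X∖{W, N, E} = {S}

{S}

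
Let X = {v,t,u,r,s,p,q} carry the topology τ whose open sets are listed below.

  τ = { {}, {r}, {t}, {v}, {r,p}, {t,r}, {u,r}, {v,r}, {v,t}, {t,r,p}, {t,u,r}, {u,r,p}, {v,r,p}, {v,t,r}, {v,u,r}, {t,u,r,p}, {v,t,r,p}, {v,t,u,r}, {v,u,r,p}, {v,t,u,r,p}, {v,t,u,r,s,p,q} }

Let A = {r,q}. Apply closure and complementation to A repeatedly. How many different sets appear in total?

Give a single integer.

closure: X∖int(X∖A) = X∖{v,t} = {u,r,s,p,q}
Let k=closure and c=complement:
  1. A     = {r,q}
  2. kA    = {u,r,s,p,q}
  3. cA    = {v,t,u,s,p}
  4. ckA   = {v,t}
  5. kcA   = {v,t,u,s,p,q}
  6. kckA  = {v,t,s,q}
  7. ckcA  = {r}
  8. ckckA = {u,r,p}
— saturated at 8

8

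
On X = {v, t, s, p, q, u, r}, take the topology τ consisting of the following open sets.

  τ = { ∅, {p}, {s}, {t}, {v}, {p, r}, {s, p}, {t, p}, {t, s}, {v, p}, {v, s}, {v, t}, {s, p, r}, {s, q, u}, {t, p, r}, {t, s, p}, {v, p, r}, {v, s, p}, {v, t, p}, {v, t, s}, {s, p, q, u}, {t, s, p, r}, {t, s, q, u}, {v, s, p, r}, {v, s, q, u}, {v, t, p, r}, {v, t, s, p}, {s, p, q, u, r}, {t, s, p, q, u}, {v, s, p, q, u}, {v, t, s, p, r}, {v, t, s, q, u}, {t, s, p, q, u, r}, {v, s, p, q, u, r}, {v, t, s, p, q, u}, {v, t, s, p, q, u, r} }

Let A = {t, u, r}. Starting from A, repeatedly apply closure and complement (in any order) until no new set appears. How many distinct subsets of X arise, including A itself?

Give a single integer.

6

cl via duality: int({v, s, p, q}) = {v, s, p}, so X∖{v, s, p} = {t, q, u, r}
Write k for closure, c for complement:
  1. A     = {t, u, r}
  2. kA    = {t, q, u, r}
  3. cA    = {v, s, p, q}
  4. ckA   = {v, s, p}
  5. kcA   = {v, s, p, q, u, r}
  6. ckcA  = {t}
applying k or c yields no new set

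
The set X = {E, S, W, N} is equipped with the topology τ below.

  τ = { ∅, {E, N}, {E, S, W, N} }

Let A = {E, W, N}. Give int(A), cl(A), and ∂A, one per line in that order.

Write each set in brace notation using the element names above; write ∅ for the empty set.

int(A) = {E, N}
cl(A)  = {E, S, W, N}
∂A     = {S, W}

interior: largest open inside A is {E, N} (from ∅, {E, N})
cl via duality: int({S}) = ∅, so X∖∅ = {E, S, W, N}
cl∖int = {S, W}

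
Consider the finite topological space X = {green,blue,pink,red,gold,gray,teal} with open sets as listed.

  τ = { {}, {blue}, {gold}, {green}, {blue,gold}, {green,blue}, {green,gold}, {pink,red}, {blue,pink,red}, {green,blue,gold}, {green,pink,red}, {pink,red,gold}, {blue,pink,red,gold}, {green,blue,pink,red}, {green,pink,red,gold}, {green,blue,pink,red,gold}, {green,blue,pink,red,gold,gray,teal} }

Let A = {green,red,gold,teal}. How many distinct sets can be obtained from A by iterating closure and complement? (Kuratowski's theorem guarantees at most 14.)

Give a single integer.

X∖A={blue,pink,gray}, int(X∖A)={blue}, hence cl(A)={green,pink,red,gold,gray,teal}
Orbit (k=closure, c=complement):
  1. A     = {green,red,gold,teal}
  2. kA    = {green,pink,red,gold,gray,teal}
  3. cA    = {blue,pink,gray}
  4. ckA   = {blue}
  5. kcA   = {blue,pink,red,gray,teal}
  6. kckA  = {blue,gray,teal}
  7. ckcA  = {green,gold}
  8. ckckA = {green,pink,red,gold}
  9. kckcA = {green,gold,gray,teal}
  10. ckckcA = {blue,pink,red}
(closed under both — stop)

10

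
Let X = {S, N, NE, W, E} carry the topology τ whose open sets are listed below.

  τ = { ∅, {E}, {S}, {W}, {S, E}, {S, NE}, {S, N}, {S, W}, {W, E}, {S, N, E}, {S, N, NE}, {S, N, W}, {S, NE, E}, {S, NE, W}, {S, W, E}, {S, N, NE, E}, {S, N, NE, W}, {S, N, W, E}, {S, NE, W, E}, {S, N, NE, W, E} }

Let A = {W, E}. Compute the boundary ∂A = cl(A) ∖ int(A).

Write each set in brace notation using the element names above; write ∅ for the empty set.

∅

interior: largest open inside A is {W, E} (from ∅, {E}, {W}, {W, E})
cl via duality: int({S, N, NE}) = {S, N, NE}, so X∖{S, N, NE} = {W, E}
cl∖int = ∅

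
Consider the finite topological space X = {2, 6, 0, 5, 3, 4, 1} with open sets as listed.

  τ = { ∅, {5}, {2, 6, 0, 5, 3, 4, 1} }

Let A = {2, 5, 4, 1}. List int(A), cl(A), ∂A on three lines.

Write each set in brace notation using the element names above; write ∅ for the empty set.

int(A) = {5}
cl(A)  = {2, 6, 0, 5, 3, 4, 1}
∂A     = {2, 6, 0, 3, 4, 1}

opens ⊆ A: ∅, {5}; union → int = {5}
complement {6, 0, 3}; its interior ∅; cl(A) = X∖∅ = {2, 6, 0, 5, 3, 4, 1}
boundary = {2, 6, 0, 5, 3, 4, 1} ∖ {5} = {2, 6, 0, 3, 4, 1}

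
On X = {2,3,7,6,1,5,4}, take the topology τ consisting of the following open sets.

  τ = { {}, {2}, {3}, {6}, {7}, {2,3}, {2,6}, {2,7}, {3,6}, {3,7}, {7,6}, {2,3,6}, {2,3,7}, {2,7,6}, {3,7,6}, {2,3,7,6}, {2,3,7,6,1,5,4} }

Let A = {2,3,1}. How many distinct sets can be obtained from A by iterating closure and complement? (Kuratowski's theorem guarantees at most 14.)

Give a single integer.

6

complement {7,6,5,4}; its interior {7,6}; cl(A) = X∖{7,6} = {2,3,1,5,4}
With k = closure, c = complement:
  1. A     = {2,3,1}
  2. kA    = {2,3,1,5,4}
  3. cA    = {7,6,5,4}
  4. ckA   = {7,6}
  5. kcA   = {7,6,1,5,4}
  6. ckcA  = {2,3}
k, c of each give nothing new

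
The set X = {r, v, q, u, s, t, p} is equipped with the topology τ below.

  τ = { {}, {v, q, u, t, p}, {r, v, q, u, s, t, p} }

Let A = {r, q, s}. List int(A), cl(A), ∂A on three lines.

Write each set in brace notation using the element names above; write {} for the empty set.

int(A) = {}
cl(A)  = {r, v, q, u, s, t, p}
∂A     = {r, v, q, u, s, t, p}

open subsets of A: {}; so int(A) = {}
closure: X∖int(X∖A) = X∖{} = {r, v, q, u, s, t, p}
∂A = {r, v, q, u, s, t, p} minus {} = {r, v, q, u, s, t, p}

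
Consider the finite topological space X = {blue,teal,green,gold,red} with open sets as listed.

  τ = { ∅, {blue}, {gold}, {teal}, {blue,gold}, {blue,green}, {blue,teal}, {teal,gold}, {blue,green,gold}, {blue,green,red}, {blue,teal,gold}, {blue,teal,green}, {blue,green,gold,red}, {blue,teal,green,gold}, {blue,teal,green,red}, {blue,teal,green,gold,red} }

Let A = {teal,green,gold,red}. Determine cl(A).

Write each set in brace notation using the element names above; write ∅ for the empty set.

{teal,green,gold,red}

closure: X∖int(X∖A) = X∖{blue} = {teal,green,gold,red}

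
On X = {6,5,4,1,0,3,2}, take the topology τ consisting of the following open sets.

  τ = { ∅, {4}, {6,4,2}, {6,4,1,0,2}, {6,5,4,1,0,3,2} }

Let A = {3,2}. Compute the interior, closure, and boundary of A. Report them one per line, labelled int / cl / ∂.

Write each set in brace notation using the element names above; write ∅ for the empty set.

int(A) = ∅
cl(A)  = {6,5,1,0,3,2}
∂A     = {6,5,1,0,3,2}

open subsets of A: ∅; so int(A) = ∅
closure: X∖int(X∖A) = X∖{4} = {6,5,1,0,3,2}
∂A = {6,5,1,0,3,2} minus ∅ = {6,5,1,0,3,2}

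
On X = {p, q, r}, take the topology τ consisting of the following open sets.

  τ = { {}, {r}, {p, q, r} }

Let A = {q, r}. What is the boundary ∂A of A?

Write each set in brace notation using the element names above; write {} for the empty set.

U open, U⊆A: {}, {r}. int(A) = ⋃ = {r}
X∖A={p}, int(X∖A)={}, hence cl(A)={p, q, r}
∂A: remove int from cl → {p, q}

{p, q}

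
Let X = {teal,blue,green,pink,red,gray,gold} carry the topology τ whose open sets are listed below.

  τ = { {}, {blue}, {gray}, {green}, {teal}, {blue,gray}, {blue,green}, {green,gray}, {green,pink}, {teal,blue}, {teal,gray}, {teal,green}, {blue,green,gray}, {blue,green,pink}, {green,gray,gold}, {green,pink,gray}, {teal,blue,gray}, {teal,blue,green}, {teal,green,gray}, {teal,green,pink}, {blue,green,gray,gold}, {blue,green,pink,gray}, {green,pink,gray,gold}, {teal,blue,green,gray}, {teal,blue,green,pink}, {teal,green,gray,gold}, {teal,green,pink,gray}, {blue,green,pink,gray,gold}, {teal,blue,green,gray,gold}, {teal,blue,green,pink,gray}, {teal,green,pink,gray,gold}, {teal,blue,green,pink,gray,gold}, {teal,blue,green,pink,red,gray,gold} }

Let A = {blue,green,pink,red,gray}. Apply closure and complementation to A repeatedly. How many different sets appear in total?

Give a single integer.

cl via duality: int({teal,gold}) = {teal}, so X∖{teal} = {blue,green,pink,red,gray,gold}
Write k for closure, c for complement:
  1. A     = {blue,green,pink,red,gray}
  2. kA    = {blue,green,pink,red,gray,gold}
  3. cA    = {teal,gold}
  4. ckA   = {teal}
  5. kcA   = {teal,red,gold}
  6. kckA  = {teal,red}
  7. ckcA  = {blue,green,pink,gray}
  8. ckckA = {blue,green,pink,gray,gold}
applying k or c yields no new set

8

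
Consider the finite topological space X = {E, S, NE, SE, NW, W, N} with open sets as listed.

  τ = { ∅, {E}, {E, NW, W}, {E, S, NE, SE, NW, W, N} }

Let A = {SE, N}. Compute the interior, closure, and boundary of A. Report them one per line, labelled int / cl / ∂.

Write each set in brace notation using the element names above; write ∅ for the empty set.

int(A) = ∅
cl(A)  = {S, NE, SE, N}
∂A     = {S, NE, SE, N}

U open, U⊆A: ∅. int(A) = ⋃ = ∅
X∖A={E, S, NE, NW, W}, int(X∖A)={E, NW, W}, hence cl(A)={S, NE, SE, N}
∂A: remove int from cl → {S, NE, SE, N}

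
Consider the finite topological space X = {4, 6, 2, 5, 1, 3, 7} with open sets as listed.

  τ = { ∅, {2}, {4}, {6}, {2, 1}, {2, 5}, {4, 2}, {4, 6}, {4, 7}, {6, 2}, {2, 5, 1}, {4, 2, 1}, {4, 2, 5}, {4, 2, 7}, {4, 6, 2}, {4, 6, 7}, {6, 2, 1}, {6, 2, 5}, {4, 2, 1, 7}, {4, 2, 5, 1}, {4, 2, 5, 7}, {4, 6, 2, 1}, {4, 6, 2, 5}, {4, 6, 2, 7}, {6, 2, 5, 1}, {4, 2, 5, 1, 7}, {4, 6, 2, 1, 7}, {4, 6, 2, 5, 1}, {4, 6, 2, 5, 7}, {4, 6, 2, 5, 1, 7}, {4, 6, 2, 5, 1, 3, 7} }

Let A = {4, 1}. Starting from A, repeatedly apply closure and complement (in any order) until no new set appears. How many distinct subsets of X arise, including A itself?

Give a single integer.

10

closure: X∖int(X∖A) = X∖{6, 2, 5} = {4, 1, 3, 7}
Let k=closure and c=complement:
  1. A     = {4, 1}
  2. kA    = {4, 1, 3, 7}
  3. cA    = {6, 2, 5, 3, 7}
  4. ckA   = {6, 2, 5}
  5. kcA   = {6, 2, 5, 1, 3, 7}
  6. kckA  = {6, 2, 5, 1, 3}
  7. ckcA  = {4}
  8. ckckA = {4, 7}
  9. kckcA = {4, 3, 7}
  10. ckckcA = {6, 2, 5, 1}
— saturated at 10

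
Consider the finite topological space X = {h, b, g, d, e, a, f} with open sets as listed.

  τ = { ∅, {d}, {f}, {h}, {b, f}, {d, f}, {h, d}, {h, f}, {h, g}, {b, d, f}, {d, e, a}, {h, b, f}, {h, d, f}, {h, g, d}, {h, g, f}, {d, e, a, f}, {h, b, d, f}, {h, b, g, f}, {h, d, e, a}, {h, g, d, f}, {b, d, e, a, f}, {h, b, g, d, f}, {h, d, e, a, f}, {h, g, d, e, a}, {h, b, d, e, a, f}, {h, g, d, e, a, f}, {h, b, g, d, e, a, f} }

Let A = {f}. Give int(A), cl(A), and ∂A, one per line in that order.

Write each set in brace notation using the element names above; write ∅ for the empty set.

U open, U⊆A: ∅, {f}. int(A) = ⋃ = {f}
X∖A={h, b, g, d, e, a}, int(X∖A)={h, g, d, e, a}, hence cl(A)={b, f}
∂A: remove int from cl → {b}

int(A) = {f}
cl(A)  = {b, f}
∂A     = {b}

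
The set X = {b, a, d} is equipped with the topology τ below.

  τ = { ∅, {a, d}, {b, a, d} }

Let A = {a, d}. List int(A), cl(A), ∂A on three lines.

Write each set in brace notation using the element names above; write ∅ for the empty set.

U open, U⊆A: ∅, {a, d}. int(A) = ⋃ = {a, d}
X∖A={b}, int(X∖A)=∅, hence cl(A)={b, a, d}
∂A: remove int from cl → {b}

int(A) = {a, d}
cl(A)  = {b, a, d}
∂A     = {b}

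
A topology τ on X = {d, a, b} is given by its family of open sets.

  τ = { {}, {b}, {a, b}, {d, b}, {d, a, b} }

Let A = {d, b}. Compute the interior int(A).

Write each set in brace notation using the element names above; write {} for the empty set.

interior: largest open inside A is {d, b} (from {}, {b}, {d, b})

{d, b}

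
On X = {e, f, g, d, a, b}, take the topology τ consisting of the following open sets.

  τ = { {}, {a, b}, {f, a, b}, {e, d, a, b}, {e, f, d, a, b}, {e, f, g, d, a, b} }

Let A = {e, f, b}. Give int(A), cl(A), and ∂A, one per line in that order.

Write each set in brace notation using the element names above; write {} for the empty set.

U open, U⊆A: {}. int(A) = ⋃ = {}
X∖A={g, d, a}, int(X∖A)={}, hence cl(A)={e, f, g, d, a, b}
∂A: remove int from cl → {e, f, g, d, a, b}

int(A) = {}
cl(A)  = {e, f, g, d, a, b}
∂A     = {e, f, g, d, a, b}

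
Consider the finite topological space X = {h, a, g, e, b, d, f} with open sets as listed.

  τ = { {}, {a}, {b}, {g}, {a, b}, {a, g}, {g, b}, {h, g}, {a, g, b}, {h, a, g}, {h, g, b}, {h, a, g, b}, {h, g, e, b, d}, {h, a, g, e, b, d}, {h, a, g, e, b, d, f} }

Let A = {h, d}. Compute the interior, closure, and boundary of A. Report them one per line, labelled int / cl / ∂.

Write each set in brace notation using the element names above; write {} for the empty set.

int(A) = {}
cl(A)  = {h, e, d, f}
∂A     = {h, e, d, f}

interior: largest open inside A is {} (from {})
cl via duality: int({a, g, e, b, f}) = {a, g, b}, so X∖{a, g, b} = {h, e, d, f}
cl∖int = {h, e, d, f}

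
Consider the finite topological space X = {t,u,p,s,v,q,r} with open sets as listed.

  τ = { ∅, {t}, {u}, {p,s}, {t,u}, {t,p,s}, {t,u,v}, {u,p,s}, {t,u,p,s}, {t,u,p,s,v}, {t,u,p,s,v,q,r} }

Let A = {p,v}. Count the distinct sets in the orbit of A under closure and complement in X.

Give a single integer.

10

cl via duality: int({t,u,s,q,r}) = {t,u}, so X∖{t,u} = {p,s,v,q,r}
Write k for closure, c for complement:
  1. A     = {p,v}
  2. kA    = {p,s,v,q,r}
  3. cA    = {t,u,s,q,r}
  4. ckA   = {t,u}
  5. kcA   = {t,u,p,s,v,q,r}
  6. kckA  = {t,u,v,q,r}
  7. ckcA  = ∅
  8. ckckA = {p,s}
  9. kckckA = {p,s,q,r}
  10. ckckckA = {t,u,v}
applying k or c yields no new set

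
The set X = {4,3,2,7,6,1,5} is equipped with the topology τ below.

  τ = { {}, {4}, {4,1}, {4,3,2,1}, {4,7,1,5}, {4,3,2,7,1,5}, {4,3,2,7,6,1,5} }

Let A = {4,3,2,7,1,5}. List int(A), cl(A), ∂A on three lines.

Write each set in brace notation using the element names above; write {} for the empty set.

int(A) = {4,3,2,7,1,5}
cl(A)  = {4,3,2,7,6,1,5}
∂A     = {6}

U open, U⊆A: {}, {4}, {4,1}, {4,7,1,5}, {4,3,2,1}, {4,3,2,7,1,5}. int(A) = ⋃ = {4,3,2,7,1,5}
X∖A={6}, int(X∖A)={}, hence cl(A)={4,3,2,7,6,1,5}
∂A: remove int from cl → {6}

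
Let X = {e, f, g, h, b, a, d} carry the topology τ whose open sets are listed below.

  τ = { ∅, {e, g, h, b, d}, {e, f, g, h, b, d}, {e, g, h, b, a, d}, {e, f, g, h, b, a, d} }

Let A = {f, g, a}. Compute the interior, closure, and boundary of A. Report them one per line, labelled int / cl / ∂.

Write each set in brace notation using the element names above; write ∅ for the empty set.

int(A) = ∅
cl(A)  = {e, f, g, h, b, a, d}
∂A     = {e, f, g, h, b, a, d}

opens ⊆ A: ∅; union → int = ∅
complement {e, h, b, d}; its interior ∅; cl(A) = X∖∅ = {e, f, g, h, b, a, d}
boundary = {e, f, g, h, b, a, d} ∖ ∅ = {e, f, g, h, b, a, d}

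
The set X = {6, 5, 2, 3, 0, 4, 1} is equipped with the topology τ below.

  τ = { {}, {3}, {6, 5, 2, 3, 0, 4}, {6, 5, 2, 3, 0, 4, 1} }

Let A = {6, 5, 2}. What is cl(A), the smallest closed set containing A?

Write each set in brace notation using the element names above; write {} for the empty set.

{6, 5, 2, 0, 4, 1}

complement {3, 0, 4, 1}; its interior {3}; cl(A) = X∖{3} = {6, 5, 2, 0, 4, 1}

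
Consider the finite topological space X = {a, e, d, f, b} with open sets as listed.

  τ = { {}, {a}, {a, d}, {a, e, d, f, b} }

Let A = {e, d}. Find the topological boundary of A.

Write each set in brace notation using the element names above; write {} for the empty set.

open subsets of A: {}; so int(A) = {}
closure: X∖int(X∖A) = X∖{a} = {e, d, f, b}
∂A = {e, d, f, b} minus {} = {e, d, f, b}

{e, d, f, b}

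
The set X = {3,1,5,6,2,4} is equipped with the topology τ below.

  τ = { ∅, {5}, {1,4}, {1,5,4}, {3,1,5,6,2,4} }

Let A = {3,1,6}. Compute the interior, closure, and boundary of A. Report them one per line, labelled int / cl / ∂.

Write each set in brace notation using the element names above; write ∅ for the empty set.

int(A) = ∅
cl(A)  = {3,1,6,2,4}
∂A     = {3,1,6,2,4}

open subsets of A: ∅; so int(A) = ∅
closure: X∖int(X∖A) = X∖{5} = {3,1,6,2,4}
∂A = {3,1,6,2,4} minus ∅ = {3,1,6,2,4}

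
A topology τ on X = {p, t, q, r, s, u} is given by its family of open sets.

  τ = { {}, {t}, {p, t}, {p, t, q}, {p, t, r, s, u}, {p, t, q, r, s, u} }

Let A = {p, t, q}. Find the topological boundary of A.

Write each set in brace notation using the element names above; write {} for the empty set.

{r, s, u}

open subsets of A: {}, {t}, {p, t}, {p, t, q}; so int(A) = {p, t, q}
closure: X∖int(X∖A) = X∖{} = {p, t, q, r, s, u}
∂A = {p, t, q, r, s, u} minus {p, t, q} = {r, s, u}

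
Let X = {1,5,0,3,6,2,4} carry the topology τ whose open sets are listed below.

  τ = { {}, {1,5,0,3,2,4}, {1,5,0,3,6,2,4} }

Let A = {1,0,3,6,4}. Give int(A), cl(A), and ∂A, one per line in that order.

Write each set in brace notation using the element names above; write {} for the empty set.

opens ⊆ A: {}; union → int = {}
complement {5,2}; its interior {}; cl(A) = X∖{} = {1,5,0,3,6,2,4}
boundary = {1,5,0,3,6,2,4} ∖ {} = {1,5,0,3,6,2,4}

int(A) = {}
cl(A)  = {1,5,0,3,6,2,4}
∂A     = {1,5,0,3,6,2,4}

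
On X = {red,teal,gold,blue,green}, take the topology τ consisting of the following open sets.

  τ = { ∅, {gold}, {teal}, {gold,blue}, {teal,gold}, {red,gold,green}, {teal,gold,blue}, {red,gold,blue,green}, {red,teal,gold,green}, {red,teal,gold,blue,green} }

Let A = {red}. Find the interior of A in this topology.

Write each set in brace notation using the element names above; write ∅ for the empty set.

∅

U open, U⊆A: ∅. int(A) = ⋃ = ∅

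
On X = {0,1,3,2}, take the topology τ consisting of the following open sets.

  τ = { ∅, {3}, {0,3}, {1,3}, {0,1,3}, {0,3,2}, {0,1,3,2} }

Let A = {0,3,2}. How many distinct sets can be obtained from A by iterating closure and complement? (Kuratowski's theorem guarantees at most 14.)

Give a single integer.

4

closure: X∖int(X∖A) = X∖∅ = {0,1,3,2}
Let k=closure and c=complement:
  1. A     = {0,3,2}
  2. kA    = {0,1,3,2}
  3. cA    = {1}
  4. ckA   = ∅
— saturated at 4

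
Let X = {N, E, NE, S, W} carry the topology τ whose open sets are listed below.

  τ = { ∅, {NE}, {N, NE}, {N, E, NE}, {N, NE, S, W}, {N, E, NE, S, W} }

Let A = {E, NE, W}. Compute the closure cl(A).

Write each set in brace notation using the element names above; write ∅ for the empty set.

{N, E, NE, S, W}

X∖A={N, S}, int(X∖A)=∅, hence cl(A)={N, E, NE, S, W}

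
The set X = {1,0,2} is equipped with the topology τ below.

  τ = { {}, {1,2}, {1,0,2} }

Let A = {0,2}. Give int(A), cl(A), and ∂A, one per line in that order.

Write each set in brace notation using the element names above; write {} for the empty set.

int(A) = {}
cl(A)  = {1,0,2}
∂A     = {1,0,2}

U open, U⊆A: {}. int(A) = ⋃ = {}
X∖A={1}, int(X∖A)={}, hence cl(A)={1,0,2}
∂A: remove int from cl → {1,0,2}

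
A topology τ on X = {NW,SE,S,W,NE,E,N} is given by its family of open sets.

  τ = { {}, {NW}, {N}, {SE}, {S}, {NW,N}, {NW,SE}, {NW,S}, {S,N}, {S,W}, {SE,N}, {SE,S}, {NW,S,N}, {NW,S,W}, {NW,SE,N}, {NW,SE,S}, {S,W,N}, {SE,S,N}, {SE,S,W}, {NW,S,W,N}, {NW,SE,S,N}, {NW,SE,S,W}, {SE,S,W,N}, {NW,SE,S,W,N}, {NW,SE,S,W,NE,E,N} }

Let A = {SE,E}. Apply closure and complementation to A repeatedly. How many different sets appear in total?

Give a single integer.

X∖A={NW,S,W,NE,N}, int(X∖A)={NW,S,W,N}, hence cl(A)={SE,NE,E}
Orbit (k=closure, c=complement):
  1. A     = {SE,E}
  2. kA    = {SE,NE,E}
  3. cA    = {NW,S,W,NE,N}
  4. ckA   = {NW,S,W,N}
  5. kcA   = {NW,S,W,NE,E,N}
  6. ckcA  = {SE}
(closed under both — stop)

6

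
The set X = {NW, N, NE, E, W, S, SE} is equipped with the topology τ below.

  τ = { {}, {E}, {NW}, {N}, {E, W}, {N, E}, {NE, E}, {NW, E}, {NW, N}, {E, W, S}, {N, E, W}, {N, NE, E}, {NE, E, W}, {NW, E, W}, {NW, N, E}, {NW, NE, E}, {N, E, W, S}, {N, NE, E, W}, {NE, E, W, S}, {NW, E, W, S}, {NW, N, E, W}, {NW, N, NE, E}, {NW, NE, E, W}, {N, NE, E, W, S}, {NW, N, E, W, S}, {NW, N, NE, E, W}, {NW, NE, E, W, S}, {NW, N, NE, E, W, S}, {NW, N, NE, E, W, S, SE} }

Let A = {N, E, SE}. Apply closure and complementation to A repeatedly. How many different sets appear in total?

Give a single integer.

cl via duality: int({NW, NE, W, S}) = {NW}, so X∖{NW} = {N, NE, E, W, S, SE}
Write k for closure, c for complement:
  1. A     = {N, E, SE}
  2. kA    = {N, NE, E, W, S, SE}
  3. cA    = {NW, NE, W, S}
  4. ckA   = {NW}
  5. kcA   = {NW, NE, W, S, SE}
  6. kckA  = {NW, SE}
  7. ckcA  = {N, E}
  8. ckckA = {N, NE, E, W, S}
applying k or c yields no new set

8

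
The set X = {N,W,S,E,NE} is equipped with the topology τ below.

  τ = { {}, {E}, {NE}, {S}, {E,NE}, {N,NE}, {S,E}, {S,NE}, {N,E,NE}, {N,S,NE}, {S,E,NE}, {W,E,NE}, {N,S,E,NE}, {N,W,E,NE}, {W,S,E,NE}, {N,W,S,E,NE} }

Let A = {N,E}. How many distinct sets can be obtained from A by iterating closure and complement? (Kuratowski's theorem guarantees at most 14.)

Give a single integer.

8

cl via duality: int({W,S,NE}) = {S,NE}, so X∖{S,NE} = {N,W,E}
Write k for closure, c for complement:
  1. A     = {N,E}
  2. kA    = {N,W,E}
  3. cA    = {W,S,NE}
  4. ckA   = {S,NE}
  5. kcA   = {N,W,S,NE}
  6. ckcA  = {E}
  7. kckcA = {W,E}
  8. ckckcA = {N,S,NE}
applying k or c yields no new set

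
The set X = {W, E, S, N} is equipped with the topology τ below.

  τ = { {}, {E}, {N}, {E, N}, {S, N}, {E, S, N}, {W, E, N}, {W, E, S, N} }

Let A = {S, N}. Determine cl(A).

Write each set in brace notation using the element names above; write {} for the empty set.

{W, S, N}

closure: X∖int(X∖A) = X∖{E} = {W, S, N}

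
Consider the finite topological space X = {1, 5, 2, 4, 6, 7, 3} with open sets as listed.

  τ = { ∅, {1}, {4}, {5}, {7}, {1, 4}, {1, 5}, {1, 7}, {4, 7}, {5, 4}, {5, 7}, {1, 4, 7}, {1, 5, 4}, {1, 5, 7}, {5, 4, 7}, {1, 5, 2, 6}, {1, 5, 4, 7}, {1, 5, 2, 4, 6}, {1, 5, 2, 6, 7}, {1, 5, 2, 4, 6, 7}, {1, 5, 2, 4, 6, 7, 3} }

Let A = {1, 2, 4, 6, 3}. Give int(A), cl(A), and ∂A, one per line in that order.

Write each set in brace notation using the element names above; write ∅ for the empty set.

interior: largest open inside A is {1, 4} (from ∅, {1}, {4}, {1, 4})
cl via duality: int({5, 7}) = {5, 7}, so X∖{5, 7} = {1, 2, 4, 6, 3}
cl∖int = {2, 6, 3}

int(A) = {1, 4}
cl(A)  = {1, 2, 4, 6, 3}
∂A     = {2, 6, 3}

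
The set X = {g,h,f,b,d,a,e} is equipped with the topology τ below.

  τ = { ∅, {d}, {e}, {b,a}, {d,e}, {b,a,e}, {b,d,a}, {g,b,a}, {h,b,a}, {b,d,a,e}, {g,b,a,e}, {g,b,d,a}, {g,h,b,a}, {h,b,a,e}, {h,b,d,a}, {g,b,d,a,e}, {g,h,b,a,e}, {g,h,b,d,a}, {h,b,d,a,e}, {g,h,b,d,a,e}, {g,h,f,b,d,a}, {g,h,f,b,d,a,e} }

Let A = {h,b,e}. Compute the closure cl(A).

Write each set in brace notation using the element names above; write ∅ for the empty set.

cl via duality: int({g,f,d,a}) = {d}, so X∖{d} = {g,h,f,b,a,e}

{g,h,f,b,a,e}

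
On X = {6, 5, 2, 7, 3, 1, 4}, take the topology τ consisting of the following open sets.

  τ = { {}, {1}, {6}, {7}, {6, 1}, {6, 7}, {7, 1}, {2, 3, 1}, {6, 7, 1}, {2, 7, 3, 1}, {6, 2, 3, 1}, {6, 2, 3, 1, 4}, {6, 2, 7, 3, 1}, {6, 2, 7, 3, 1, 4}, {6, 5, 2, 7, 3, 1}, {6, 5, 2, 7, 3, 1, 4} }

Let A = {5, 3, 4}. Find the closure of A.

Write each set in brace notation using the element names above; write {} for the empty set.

closure: X∖int(X∖A) = X∖{6, 7, 1} = {5, 2, 3, 4}

{5, 2, 3, 4}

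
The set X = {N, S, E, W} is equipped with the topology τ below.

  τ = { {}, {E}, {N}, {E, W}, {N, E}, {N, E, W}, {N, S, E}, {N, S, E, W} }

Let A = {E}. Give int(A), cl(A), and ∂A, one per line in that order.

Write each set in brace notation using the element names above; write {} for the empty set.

opens ⊆ A: {}, {E}; union → int = {E}
complement {N, S, W}; its interior {N}; cl(A) = X∖{N} = {S, E, W}
boundary = {S, E, W} ∖ {E} = {S, W}

int(A) = {E}
cl(A)  = {S, E, W}
∂A     = {S, W}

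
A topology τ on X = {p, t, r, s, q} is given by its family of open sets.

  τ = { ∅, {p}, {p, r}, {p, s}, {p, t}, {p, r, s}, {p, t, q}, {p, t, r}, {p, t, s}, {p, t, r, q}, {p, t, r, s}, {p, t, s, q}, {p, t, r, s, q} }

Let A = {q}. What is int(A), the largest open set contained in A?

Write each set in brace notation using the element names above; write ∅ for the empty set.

∅

open subsets of A: ∅; so int(A) = ∅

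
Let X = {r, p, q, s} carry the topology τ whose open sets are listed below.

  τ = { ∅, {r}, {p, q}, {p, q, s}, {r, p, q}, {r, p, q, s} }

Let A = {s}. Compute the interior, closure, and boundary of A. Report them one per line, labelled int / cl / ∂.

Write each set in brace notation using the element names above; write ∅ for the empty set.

int(A) = ∅
cl(A)  = {s}
∂A     = {s}

interior: largest open inside A is ∅ (from ∅)
cl via duality: int({r, p, q}) = {r, p, q}, so X∖{r, p, q} = {s}
cl∖int = {s}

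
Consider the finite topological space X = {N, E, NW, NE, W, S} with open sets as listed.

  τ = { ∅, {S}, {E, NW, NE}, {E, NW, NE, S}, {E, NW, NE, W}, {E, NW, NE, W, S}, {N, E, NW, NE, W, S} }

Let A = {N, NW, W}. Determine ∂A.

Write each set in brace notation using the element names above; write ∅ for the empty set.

{N, E, NW, NE, W}

U open, U⊆A: ∅. int(A) = ⋃ = ∅
X∖A={E, NE, S}, int(X∖A)={S}, hence cl(A)={N, E, NW, NE, W}
∂A: remove int from cl → {N, E, NW, NE, W}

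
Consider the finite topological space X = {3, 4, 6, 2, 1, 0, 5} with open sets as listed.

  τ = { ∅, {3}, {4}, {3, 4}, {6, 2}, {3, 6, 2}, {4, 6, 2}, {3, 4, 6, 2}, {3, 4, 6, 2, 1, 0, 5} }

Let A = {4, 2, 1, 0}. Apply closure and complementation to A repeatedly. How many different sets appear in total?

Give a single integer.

closure: X∖int(X∖A) = X∖{3} = {4, 6, 2, 1, 0, 5}
Let k=closure and c=complement:
  1. A     = {4, 2, 1, 0}
  2. kA    = {4, 6, 2, 1, 0, 5}
  3. cA    = {3, 6, 5}
  4. ckA   = {3}
  5. kcA   = {3, 6, 2, 1, 0, 5}
  6. kckA  = {3, 1, 0, 5}
  7. ckcA  = {4}
  8. ckckA = {4, 6, 2}
  9. kckcA = {4, 1, 0, 5}
  10. ckckcA = {3, 6, 2}
— saturated at 10

10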